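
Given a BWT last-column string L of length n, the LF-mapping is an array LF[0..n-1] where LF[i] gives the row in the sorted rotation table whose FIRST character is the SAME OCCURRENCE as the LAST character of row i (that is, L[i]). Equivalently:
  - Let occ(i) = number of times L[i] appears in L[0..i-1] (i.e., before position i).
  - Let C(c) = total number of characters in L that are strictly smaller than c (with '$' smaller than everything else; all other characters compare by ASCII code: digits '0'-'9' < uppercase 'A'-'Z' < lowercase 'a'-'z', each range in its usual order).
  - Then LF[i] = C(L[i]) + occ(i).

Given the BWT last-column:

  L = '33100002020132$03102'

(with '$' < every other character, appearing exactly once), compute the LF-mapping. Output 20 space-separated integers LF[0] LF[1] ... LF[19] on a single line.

Char counts: '$':1, '0':8, '1':3, '2':4, '3':4
C (first-col start): C('$')=0, C('0')=1, C('1')=9, C('2')=12, C('3')=16
L[0]='3': occ=0, LF[0]=C('3')+0=16+0=16
L[1]='3': occ=1, LF[1]=C('3')+1=16+1=17
L[2]='1': occ=0, LF[2]=C('1')+0=9+0=9
L[3]='0': occ=0, LF[3]=C('0')+0=1+0=1
L[4]='0': occ=1, LF[4]=C('0')+1=1+1=2
L[5]='0': occ=2, LF[5]=C('0')+2=1+2=3
L[6]='0': occ=3, LF[6]=C('0')+3=1+3=4
L[7]='2': occ=0, LF[7]=C('2')+0=12+0=12
L[8]='0': occ=4, LF[8]=C('0')+4=1+4=5
L[9]='2': occ=1, LF[9]=C('2')+1=12+1=13
L[10]='0': occ=5, LF[10]=C('0')+5=1+5=6
L[11]='1': occ=1, LF[11]=C('1')+1=9+1=10
L[12]='3': occ=2, LF[12]=C('3')+2=16+2=18
L[13]='2': occ=2, LF[13]=C('2')+2=12+2=14
L[14]='$': occ=0, LF[14]=C('$')+0=0+0=0
L[15]='0': occ=6, LF[15]=C('0')+6=1+6=7
L[16]='3': occ=3, LF[16]=C('3')+3=16+3=19
L[17]='1': occ=2, LF[17]=C('1')+2=9+2=11
L[18]='0': occ=7, LF[18]=C('0')+7=1+7=8
L[19]='2': occ=3, LF[19]=C('2')+3=12+3=15

Answer: 16 17 9 1 2 3 4 12 5 13 6 10 18 14 0 7 19 11 8 15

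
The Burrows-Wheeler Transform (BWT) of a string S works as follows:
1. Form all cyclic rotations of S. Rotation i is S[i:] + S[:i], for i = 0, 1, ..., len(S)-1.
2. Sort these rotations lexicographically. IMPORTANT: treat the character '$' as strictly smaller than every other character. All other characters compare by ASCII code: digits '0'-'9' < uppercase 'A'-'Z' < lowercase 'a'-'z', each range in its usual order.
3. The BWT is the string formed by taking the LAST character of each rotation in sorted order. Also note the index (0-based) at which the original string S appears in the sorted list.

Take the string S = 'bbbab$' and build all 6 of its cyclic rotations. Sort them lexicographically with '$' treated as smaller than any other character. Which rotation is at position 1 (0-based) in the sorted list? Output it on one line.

All 6 rotations (rotation i = S[i:]+S[:i]):
  rot[0] = bbbab$
  rot[1] = bbab$b
  rot[2] = bab$bb
  rot[3] = ab$bbb
  rot[4] = b$bbba
  rot[5] = $bbbab
Sorted (with $ < everything):
  sorted[0] = $bbbab
  sorted[1] = ab$bbb
  sorted[2] = b$bbba
  sorted[3] = bab$bb
  sorted[4] = bbab$b
  sorted[5] = bbbab$
sorted[1] = ab$bbb

Answer: ab$bbb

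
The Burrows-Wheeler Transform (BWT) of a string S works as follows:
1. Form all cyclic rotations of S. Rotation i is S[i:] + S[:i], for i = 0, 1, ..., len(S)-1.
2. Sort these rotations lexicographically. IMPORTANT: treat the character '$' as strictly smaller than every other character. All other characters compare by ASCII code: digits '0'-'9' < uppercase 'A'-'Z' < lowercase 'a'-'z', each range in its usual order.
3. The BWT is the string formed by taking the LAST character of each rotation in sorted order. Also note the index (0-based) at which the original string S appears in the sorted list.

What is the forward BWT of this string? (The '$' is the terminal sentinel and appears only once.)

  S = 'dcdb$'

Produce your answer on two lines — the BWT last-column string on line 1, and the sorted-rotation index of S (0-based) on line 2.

Answer: bddc$
4

Derivation:
All 5 rotations (rotation i = S[i:]+S[:i]):
  rot[0] = dcdb$
  rot[1] = cdb$d
  rot[2] = db$dc
  rot[3] = b$dcd
  rot[4] = $dcdb
Sorted (with $ < everything):
  sorted[0] = $dcdb  (last char: 'b')
  sorted[1] = b$dcd  (last char: 'd')
  sorted[2] = cdb$d  (last char: 'd')
  sorted[3] = db$dc  (last char: 'c')
  sorted[4] = dcdb$  (last char: '$')
Last column: bddc$
Original string S is at sorted index 4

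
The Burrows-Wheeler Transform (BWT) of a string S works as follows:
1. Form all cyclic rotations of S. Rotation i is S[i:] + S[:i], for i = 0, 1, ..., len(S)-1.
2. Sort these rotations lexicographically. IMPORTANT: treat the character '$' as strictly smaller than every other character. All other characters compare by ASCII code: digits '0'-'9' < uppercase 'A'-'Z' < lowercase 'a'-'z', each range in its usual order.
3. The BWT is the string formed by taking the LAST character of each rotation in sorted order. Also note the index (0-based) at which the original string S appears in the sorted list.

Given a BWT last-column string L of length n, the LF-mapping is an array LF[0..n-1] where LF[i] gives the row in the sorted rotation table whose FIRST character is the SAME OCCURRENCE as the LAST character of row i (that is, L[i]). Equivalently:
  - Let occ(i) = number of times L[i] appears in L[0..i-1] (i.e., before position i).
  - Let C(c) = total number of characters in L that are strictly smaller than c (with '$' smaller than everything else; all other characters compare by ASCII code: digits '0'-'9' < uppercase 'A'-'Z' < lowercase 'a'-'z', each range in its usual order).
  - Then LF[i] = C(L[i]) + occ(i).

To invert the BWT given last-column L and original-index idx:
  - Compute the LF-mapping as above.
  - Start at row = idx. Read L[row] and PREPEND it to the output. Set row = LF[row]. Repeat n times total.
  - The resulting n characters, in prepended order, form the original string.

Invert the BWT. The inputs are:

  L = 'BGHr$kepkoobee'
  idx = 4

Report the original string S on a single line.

Answer: bookkeeperHGB$

Derivation:
LF mapping: 1 2 3 13 0 8 5 12 9 10 11 4 6 7
Walk LF starting at row 4, prepending L[row]:
  step 1: row=4, L[4]='$', prepend. Next row=LF[4]=0
  step 2: row=0, L[0]='B', prepend. Next row=LF[0]=1
  step 3: row=1, L[1]='G', prepend. Next row=LF[1]=2
  step 4: row=2, L[2]='H', prepend. Next row=LF[2]=3
  step 5: row=3, L[3]='r', prepend. Next row=LF[3]=13
  step 6: row=13, L[13]='e', prepend. Next row=LF[13]=7
  step 7: row=7, L[7]='p', prepend. Next row=LF[7]=12
  step 8: row=12, L[12]='e', prepend. Next row=LF[12]=6
  step 9: row=6, L[6]='e', prepend. Next row=LF[6]=5
  step 10: row=5, L[5]='k', prepend. Next row=LF[5]=8
  step 11: row=8, L[8]='k', prepend. Next row=LF[8]=9
  step 12: row=9, L[9]='o', prepend. Next row=LF[9]=10
  step 13: row=10, L[10]='o', prepend. Next row=LF[10]=11
  step 14: row=11, L[11]='b', prepend. Next row=LF[11]=4
Reversed output: bookkeeperHGB$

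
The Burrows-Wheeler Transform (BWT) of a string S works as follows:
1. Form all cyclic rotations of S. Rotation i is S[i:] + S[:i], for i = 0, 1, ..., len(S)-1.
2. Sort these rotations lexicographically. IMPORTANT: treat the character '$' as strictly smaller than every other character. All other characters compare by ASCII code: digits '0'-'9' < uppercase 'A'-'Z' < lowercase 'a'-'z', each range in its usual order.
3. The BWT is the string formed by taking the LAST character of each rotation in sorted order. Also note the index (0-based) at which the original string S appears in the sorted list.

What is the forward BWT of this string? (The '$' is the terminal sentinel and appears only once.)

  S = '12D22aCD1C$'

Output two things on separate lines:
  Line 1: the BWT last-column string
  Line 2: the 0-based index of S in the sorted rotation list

Answer: C$DD121aC22
1

Derivation:
All 11 rotations (rotation i = S[i:]+S[:i]):
  rot[0] = 12D22aCD1C$
  rot[1] = 2D22aCD1C$1
  rot[2] = D22aCD1C$12
  rot[3] = 22aCD1C$12D
  rot[4] = 2aCD1C$12D2
  rot[5] = aCD1C$12D22
  rot[6] = CD1C$12D22a
  rot[7] = D1C$12D22aC
  rot[8] = 1C$12D22aCD
  rot[9] = C$12D22aCD1
  rot[10] = $12D22aCD1C
Sorted (with $ < everything):
  sorted[0] = $12D22aCD1C  (last char: 'C')
  sorted[1] = 12D22aCD1C$  (last char: '$')
  sorted[2] = 1C$12D22aCD  (last char: 'D')
  sorted[3] = 22aCD1C$12D  (last char: 'D')
  sorted[4] = 2D22aCD1C$1  (last char: '1')
  sorted[5] = 2aCD1C$12D2  (last char: '2')
  sorted[6] = C$12D22aCD1  (last char: '1')
  sorted[7] = CD1C$12D22a  (last char: 'a')
  sorted[8] = D1C$12D22aC  (last char: 'C')
  sorted[9] = D22aCD1C$12  (last char: '2')
  sorted[10] = aCD1C$12D22  (last char: '2')
Last column: C$DD121aC22
Original string S is at sorted index 1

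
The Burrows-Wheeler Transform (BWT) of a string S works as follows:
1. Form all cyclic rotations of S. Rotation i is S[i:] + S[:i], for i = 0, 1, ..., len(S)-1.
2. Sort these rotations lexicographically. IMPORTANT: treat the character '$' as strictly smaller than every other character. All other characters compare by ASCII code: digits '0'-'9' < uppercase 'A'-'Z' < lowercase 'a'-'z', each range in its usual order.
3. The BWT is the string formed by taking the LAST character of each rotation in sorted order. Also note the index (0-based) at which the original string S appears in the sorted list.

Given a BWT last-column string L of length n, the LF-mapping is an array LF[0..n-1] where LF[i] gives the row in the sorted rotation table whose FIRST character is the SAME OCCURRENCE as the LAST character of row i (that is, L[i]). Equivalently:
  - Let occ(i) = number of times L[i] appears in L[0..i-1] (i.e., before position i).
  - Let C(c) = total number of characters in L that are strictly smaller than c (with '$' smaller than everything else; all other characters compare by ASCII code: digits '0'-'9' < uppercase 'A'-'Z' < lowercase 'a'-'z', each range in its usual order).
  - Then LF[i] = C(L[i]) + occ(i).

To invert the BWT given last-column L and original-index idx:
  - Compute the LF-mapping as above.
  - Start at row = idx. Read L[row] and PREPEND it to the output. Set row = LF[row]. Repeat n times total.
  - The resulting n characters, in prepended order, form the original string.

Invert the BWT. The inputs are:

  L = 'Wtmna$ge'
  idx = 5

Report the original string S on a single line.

LF mapping: 1 7 5 6 2 0 4 3
Walk LF starting at row 5, prepending L[row]:
  step 1: row=5, L[5]='$', prepend. Next row=LF[5]=0
  step 2: row=0, L[0]='W', prepend. Next row=LF[0]=1
  step 3: row=1, L[1]='t', prepend. Next row=LF[1]=7
  step 4: row=7, L[7]='e', prepend. Next row=LF[7]=3
  step 5: row=3, L[3]='n', prepend. Next row=LF[3]=6
  step 6: row=6, L[6]='g', prepend. Next row=LF[6]=4
  step 7: row=4, L[4]='a', prepend. Next row=LF[4]=2
  step 8: row=2, L[2]='m', prepend. Next row=LF[2]=5
Reversed output: magnetW$

Answer: magnetW$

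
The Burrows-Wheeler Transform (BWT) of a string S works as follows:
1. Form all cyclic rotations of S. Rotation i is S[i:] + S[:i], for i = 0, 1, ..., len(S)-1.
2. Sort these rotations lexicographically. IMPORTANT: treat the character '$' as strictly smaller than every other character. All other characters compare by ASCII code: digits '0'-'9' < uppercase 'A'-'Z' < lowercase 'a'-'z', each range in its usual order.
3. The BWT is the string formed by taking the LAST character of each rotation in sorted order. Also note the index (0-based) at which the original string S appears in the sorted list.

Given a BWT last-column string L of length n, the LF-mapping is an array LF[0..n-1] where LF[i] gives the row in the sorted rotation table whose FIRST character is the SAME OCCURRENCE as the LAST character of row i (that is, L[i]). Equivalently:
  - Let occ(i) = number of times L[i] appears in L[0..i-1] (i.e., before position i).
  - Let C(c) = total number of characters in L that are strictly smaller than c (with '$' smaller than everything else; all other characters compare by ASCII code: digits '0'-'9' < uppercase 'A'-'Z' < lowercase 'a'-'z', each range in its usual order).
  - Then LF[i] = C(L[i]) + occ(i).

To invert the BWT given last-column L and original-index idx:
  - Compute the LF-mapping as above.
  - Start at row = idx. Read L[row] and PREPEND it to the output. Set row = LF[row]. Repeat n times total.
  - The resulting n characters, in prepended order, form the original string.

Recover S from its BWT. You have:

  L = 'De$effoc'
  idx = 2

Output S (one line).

Answer: coffeeD$

Derivation:
LF mapping: 1 3 0 4 5 6 7 2
Walk LF starting at row 2, prepending L[row]:
  step 1: row=2, L[2]='$', prepend. Next row=LF[2]=0
  step 2: row=0, L[0]='D', prepend. Next row=LF[0]=1
  step 3: row=1, L[1]='e', prepend. Next row=LF[1]=3
  step 4: row=3, L[3]='e', prepend. Next row=LF[3]=4
  step 5: row=4, L[4]='f', prepend. Next row=LF[4]=5
  step 6: row=5, L[5]='f', prepend. Next row=LF[5]=6
  step 7: row=6, L[6]='o', prepend. Next row=LF[6]=7
  step 8: row=7, L[7]='c', prepend. Next row=LF[7]=2
Reversed output: coffeeD$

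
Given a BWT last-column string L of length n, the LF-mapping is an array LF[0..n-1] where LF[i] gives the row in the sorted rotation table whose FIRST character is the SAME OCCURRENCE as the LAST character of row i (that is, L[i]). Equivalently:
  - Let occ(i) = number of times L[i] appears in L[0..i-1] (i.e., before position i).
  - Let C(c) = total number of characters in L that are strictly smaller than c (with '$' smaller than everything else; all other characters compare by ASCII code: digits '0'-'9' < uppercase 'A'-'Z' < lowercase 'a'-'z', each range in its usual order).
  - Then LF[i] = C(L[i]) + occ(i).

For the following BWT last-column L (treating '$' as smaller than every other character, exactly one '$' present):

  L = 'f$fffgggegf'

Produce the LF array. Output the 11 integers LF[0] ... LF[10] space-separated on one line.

Answer: 2 0 3 4 5 7 8 9 1 10 6

Derivation:
Char counts: '$':1, 'e':1, 'f':5, 'g':4
C (first-col start): C('$')=0, C('e')=1, C('f')=2, C('g')=7
L[0]='f': occ=0, LF[0]=C('f')+0=2+0=2
L[1]='$': occ=0, LF[1]=C('$')+0=0+0=0
L[2]='f': occ=1, LF[2]=C('f')+1=2+1=3
L[3]='f': occ=2, LF[3]=C('f')+2=2+2=4
L[4]='f': occ=3, LF[4]=C('f')+3=2+3=5
L[5]='g': occ=0, LF[5]=C('g')+0=7+0=7
L[6]='g': occ=1, LF[6]=C('g')+1=7+1=8
L[7]='g': occ=2, LF[7]=C('g')+2=7+2=9
L[8]='e': occ=0, LF[8]=C('e')+0=1+0=1
L[9]='g': occ=3, LF[9]=C('g')+3=7+3=10
L[10]='f': occ=4, LF[10]=C('f')+4=2+4=6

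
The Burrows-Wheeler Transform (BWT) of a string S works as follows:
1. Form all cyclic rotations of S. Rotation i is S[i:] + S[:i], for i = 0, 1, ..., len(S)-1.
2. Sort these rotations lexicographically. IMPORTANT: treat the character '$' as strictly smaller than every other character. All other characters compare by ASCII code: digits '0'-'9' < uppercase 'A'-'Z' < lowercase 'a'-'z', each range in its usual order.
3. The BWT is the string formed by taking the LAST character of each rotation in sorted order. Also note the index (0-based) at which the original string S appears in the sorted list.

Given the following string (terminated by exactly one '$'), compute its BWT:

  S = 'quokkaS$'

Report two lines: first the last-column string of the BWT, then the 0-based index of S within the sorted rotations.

Answer: Sakkou$q
6

Derivation:
All 8 rotations (rotation i = S[i:]+S[:i]):
  rot[0] = quokkaS$
  rot[1] = uokkaS$q
  rot[2] = okkaS$qu
  rot[3] = kkaS$quo
  rot[4] = kaS$quok
  rot[5] = aS$quokk
  rot[6] = S$quokka
  rot[7] = $quokkaS
Sorted (with $ < everything):
  sorted[0] = $quokkaS  (last char: 'S')
  sorted[1] = S$quokka  (last char: 'a')
  sorted[2] = aS$quokk  (last char: 'k')
  sorted[3] = kaS$quok  (last char: 'k')
  sorted[4] = kkaS$quo  (last char: 'o')
  sorted[5] = okkaS$qu  (last char: 'u')
  sorted[6] = quokkaS$  (last char: '$')
  sorted[7] = uokkaS$q  (last char: 'q')
Last column: Sakkou$q
Original string S is at sorted index 6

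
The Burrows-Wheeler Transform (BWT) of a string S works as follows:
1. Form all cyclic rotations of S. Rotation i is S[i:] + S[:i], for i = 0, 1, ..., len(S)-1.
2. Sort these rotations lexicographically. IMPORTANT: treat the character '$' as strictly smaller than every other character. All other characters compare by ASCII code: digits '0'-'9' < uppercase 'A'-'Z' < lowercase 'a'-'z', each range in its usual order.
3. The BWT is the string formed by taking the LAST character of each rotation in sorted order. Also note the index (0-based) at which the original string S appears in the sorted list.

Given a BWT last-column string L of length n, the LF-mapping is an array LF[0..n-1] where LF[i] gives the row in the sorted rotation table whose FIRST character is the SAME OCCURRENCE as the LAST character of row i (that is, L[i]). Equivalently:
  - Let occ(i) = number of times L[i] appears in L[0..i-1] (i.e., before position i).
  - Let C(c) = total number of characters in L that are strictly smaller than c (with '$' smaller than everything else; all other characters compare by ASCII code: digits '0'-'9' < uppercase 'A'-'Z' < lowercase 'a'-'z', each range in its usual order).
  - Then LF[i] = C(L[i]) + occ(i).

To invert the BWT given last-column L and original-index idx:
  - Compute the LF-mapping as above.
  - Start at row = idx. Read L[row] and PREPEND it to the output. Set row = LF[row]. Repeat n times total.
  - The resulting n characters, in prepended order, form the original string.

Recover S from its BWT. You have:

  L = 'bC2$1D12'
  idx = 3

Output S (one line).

LF mapping: 7 5 3 0 1 6 2 4
Walk LF starting at row 3, prepending L[row]:
  step 1: row=3, L[3]='$', prepend. Next row=LF[3]=0
  step 2: row=0, L[0]='b', prepend. Next row=LF[0]=7
  step 3: row=7, L[7]='2', prepend. Next row=LF[7]=4
  step 4: row=4, L[4]='1', prepend. Next row=LF[4]=1
  step 5: row=1, L[1]='C', prepend. Next row=LF[1]=5
  step 6: row=5, L[5]='D', prepend. Next row=LF[5]=6
  step 7: row=6, L[6]='1', prepend. Next row=LF[6]=2
  step 8: row=2, L[2]='2', prepend. Next row=LF[2]=3
Reversed output: 21DC12b$

Answer: 21DC12b$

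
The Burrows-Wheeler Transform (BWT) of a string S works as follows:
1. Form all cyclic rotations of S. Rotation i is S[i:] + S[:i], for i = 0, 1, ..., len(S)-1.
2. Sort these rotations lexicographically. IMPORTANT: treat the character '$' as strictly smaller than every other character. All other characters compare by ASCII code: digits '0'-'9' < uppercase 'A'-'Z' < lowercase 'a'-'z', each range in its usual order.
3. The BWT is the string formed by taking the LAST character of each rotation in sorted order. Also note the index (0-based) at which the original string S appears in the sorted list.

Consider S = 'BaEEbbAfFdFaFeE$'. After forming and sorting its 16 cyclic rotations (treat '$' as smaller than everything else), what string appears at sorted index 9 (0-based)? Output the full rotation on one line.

Answer: aEEbbAfFdFaFeE$B

Derivation:
All 16 rotations (rotation i = S[i:]+S[:i]):
  rot[0] = BaEEbbAfFdFaFeE$
  rot[1] = aEEbbAfFdFaFeE$B
  rot[2] = EEbbAfFdFaFeE$Ba
  rot[3] = EbbAfFdFaFeE$BaE
  rot[4] = bbAfFdFaFeE$BaEE
  rot[5] = bAfFdFaFeE$BaEEb
  rot[6] = AfFdFaFeE$BaEEbb
  rot[7] = fFdFaFeE$BaEEbbA
  rot[8] = FdFaFeE$BaEEbbAf
  rot[9] = dFaFeE$BaEEbbAfF
  rot[10] = FaFeE$BaEEbbAfFd
  rot[11] = aFeE$BaEEbbAfFdF
  rot[12] = FeE$BaEEbbAfFdFa
  rot[13] = eE$BaEEbbAfFdFaF
  rot[14] = E$BaEEbbAfFdFaFe
  rot[15] = $BaEEbbAfFdFaFeE
Sorted (with $ < everything):
  sorted[0] = $BaEEbbAfFdFaFeE
  sorted[1] = AfFdFaFeE$BaEEbb
  sorted[2] = BaEEbbAfFdFaFeE$
  sorted[3] = E$BaEEbbAfFdFaFe
  sorted[4] = EEbbAfFdFaFeE$Ba
  sorted[5] = EbbAfFdFaFeE$BaE
  sorted[6] = FaFeE$BaEEbbAfFd
  sorted[7] = FdFaFeE$BaEEbbAf
  sorted[8] = FeE$BaEEbbAfFdFa
  sorted[9] = aEEbbAfFdFaFeE$B
  sorted[10] = aFeE$BaEEbbAfFdF
  sorted[11] = bAfFdFaFeE$BaEEb
  sorted[12] = bbAfFdFaFeE$BaEE
  sorted[13] = dFaFeE$BaEEbbAfF
  sorted[14] = eE$BaEEbbAfFdFaF
  sorted[15] = fFdFaFeE$BaEEbbA
sorted[9] = aEEbbAfFdFaFeE$B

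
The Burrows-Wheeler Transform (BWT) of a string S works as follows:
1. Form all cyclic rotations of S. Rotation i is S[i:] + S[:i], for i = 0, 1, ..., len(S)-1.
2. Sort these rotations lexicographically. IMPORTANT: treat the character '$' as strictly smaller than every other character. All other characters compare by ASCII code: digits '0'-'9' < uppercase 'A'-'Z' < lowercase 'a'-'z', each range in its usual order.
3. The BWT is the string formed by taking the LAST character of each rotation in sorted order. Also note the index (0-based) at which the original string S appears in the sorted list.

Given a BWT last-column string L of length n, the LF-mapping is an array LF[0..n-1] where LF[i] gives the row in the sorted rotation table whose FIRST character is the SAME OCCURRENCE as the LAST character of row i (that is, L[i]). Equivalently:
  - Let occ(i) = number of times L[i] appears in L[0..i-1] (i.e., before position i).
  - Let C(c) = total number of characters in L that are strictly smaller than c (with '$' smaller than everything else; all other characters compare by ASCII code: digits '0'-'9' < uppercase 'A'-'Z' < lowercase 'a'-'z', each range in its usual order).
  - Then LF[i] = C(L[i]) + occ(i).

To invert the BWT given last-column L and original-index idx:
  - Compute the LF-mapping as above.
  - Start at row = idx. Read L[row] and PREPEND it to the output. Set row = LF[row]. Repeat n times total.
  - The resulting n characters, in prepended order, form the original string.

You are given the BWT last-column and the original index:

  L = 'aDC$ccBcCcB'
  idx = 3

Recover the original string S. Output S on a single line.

Answer: CBcccCcDBa$

Derivation:
LF mapping: 6 5 3 0 7 8 1 9 4 10 2
Walk LF starting at row 3, prepending L[row]:
  step 1: row=3, L[3]='$', prepend. Next row=LF[3]=0
  step 2: row=0, L[0]='a', prepend. Next row=LF[0]=6
  step 3: row=6, L[6]='B', prepend. Next row=LF[6]=1
  step 4: row=1, L[1]='D', prepend. Next row=LF[1]=5
  step 5: row=5, L[5]='c', prepend. Next row=LF[5]=8
  step 6: row=8, L[8]='C', prepend. Next row=LF[8]=4
  step 7: row=4, L[4]='c', prepend. Next row=LF[4]=7
  step 8: row=7, L[7]='c', prepend. Next row=LF[7]=9
  step 9: row=9, L[9]='c', prepend. Next row=LF[9]=10
  step 10: row=10, L[10]='B', prepend. Next row=LF[10]=2
  step 11: row=2, L[2]='C', prepend. Next row=LF[2]=3
Reversed output: CBcccCcDBa$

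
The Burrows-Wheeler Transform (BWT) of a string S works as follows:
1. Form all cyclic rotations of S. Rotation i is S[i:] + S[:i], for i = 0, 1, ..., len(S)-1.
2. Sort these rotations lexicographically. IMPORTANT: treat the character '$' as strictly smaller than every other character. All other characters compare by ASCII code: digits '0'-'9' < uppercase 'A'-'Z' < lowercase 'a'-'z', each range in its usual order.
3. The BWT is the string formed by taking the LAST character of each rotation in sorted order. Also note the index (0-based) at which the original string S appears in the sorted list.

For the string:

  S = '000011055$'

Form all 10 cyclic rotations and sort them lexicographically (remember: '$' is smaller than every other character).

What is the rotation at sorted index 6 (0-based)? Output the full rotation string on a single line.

All 10 rotations (rotation i = S[i:]+S[:i]):
  rot[0] = 000011055$
  rot[1] = 00011055$0
  rot[2] = 0011055$00
  rot[3] = 011055$000
  rot[4] = 11055$0000
  rot[5] = 1055$00001
  rot[6] = 055$000011
  rot[7] = 55$0000110
  rot[8] = 5$00001105
  rot[9] = $000011055
Sorted (with $ < everything):
  sorted[0] = $000011055
  sorted[1] = 000011055$
  sorted[2] = 00011055$0
  sorted[3] = 0011055$00
  sorted[4] = 011055$000
  sorted[5] = 055$000011
  sorted[6] = 1055$00001
  sorted[7] = 11055$0000
  sorted[8] = 5$00001105
  sorted[9] = 55$0000110
sorted[6] = 1055$00001

Answer: 1055$00001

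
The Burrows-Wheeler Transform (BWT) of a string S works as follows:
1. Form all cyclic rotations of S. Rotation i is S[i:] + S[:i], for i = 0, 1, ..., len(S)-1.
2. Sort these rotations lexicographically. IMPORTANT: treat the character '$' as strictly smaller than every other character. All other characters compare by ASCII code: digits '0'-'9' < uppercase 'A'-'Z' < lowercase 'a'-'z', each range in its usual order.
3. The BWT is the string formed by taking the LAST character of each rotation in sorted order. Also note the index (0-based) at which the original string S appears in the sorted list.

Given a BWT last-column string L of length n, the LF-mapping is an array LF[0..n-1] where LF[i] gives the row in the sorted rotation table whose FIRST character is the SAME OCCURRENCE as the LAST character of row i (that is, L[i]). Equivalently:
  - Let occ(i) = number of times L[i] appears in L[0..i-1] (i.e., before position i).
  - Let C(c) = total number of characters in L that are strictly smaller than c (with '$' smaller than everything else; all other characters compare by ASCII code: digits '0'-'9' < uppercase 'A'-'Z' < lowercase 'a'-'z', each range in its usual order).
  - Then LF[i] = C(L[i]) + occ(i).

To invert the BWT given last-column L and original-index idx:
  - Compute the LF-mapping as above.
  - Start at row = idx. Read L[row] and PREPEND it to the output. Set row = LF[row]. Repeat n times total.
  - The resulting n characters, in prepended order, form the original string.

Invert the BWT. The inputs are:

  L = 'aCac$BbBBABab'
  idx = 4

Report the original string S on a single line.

Answer: BaBBbCAabcBa$

Derivation:
LF mapping: 7 6 8 12 0 2 10 3 4 1 5 9 11
Walk LF starting at row 4, prepending L[row]:
  step 1: row=4, L[4]='$', prepend. Next row=LF[4]=0
  step 2: row=0, L[0]='a', prepend. Next row=LF[0]=7
  step 3: row=7, L[7]='B', prepend. Next row=LF[7]=3
  step 4: row=3, L[3]='c', prepend. Next row=LF[3]=12
  step 5: row=12, L[12]='b', prepend. Next row=LF[12]=11
  step 6: row=11, L[11]='a', prepend. Next row=LF[11]=9
  step 7: row=9, L[9]='A', prepend. Next row=LF[9]=1
  step 8: row=1, L[1]='C', prepend. Next row=LF[1]=6
  step 9: row=6, L[6]='b', prepend. Next row=LF[6]=10
  step 10: row=10, L[10]='B', prepend. Next row=LF[10]=5
  step 11: row=5, L[5]='B', prepend. Next row=LF[5]=2
  step 12: row=2, L[2]='a', prepend. Next row=LF[2]=8
  step 13: row=8, L[8]='B', prepend. Next row=LF[8]=4
Reversed output: BaBBbCAabcBa$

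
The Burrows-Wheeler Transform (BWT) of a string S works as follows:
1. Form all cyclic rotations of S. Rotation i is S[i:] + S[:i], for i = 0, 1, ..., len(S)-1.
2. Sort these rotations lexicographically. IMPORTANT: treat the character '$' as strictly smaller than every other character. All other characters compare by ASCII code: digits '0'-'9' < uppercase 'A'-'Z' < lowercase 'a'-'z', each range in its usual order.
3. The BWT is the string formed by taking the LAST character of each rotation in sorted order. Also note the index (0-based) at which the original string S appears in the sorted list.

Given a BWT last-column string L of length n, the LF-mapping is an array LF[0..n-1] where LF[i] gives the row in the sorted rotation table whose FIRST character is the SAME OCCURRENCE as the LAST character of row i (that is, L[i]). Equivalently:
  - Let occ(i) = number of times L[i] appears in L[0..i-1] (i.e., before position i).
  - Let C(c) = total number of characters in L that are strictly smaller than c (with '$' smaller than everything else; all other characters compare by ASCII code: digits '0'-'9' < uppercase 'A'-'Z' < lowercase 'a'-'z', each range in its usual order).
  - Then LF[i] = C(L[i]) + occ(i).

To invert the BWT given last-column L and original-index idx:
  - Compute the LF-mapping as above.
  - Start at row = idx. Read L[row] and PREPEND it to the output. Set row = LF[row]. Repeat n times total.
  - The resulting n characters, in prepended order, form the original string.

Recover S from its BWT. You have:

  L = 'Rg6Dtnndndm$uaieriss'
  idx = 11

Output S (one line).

LF mapping: 3 8 1 2 18 12 13 5 14 6 11 0 19 4 9 7 15 10 16 17
Walk LF starting at row 11, prepending L[row]:
  step 1: row=11, L[11]='$', prepend. Next row=LF[11]=0
  step 2: row=0, L[0]='R', prepend. Next row=LF[0]=3
  step 3: row=3, L[3]='D', prepend. Next row=LF[3]=2
  step 4: row=2, L[2]='6', prepend. Next row=LF[2]=1
  step 5: row=1, L[1]='g', prepend. Next row=LF[1]=8
  step 6: row=8, L[8]='n', prepend. Next row=LF[8]=14
  step 7: row=14, L[14]='i', prepend. Next row=LF[14]=9
  step 8: row=9, L[9]='d', prepend. Next row=LF[9]=6
  step 9: row=6, L[6]='n', prepend. Next row=LF[6]=13
  step 10: row=13, L[13]='a', prepend. Next row=LF[13]=4
  step 11: row=4, L[4]='t', prepend. Next row=LF[4]=18
  step 12: row=18, L[18]='s', prepend. Next row=LF[18]=16
  step 13: row=16, L[16]='r', prepend. Next row=LF[16]=15
  step 14: row=15, L[15]='e', prepend. Next row=LF[15]=7
  step 15: row=7, L[7]='d', prepend. Next row=LF[7]=5
  step 16: row=5, L[5]='n', prepend. Next row=LF[5]=12
  step 17: row=12, L[12]='u', prepend. Next row=LF[12]=19
  step 18: row=19, L[19]='s', prepend. Next row=LF[19]=17
  step 19: row=17, L[17]='i', prepend. Next row=LF[17]=10
  step 20: row=10, L[10]='m', prepend. Next row=LF[10]=11
Reversed output: misunderstanding6DR$

Answer: misunderstanding6DR$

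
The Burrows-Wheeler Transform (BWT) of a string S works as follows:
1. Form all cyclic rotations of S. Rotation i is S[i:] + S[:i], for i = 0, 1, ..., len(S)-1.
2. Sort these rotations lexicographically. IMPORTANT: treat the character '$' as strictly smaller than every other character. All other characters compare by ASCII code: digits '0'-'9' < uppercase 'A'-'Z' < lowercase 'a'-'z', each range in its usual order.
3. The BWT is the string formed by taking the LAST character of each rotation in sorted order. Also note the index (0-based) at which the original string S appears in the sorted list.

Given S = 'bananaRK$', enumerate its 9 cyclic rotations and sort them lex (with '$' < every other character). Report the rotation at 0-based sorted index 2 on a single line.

Answer: RK$banana

Derivation:
All 9 rotations (rotation i = S[i:]+S[:i]):
  rot[0] = bananaRK$
  rot[1] = ananaRK$b
  rot[2] = nanaRK$ba
  rot[3] = anaRK$ban
  rot[4] = naRK$bana
  rot[5] = aRK$banan
  rot[6] = RK$banana
  rot[7] = K$bananaR
  rot[8] = $bananaRK
Sorted (with $ < everything):
  sorted[0] = $bananaRK
  sorted[1] = K$bananaR
  sorted[2] = RK$banana
  sorted[3] = aRK$banan
  sorted[4] = anaRK$ban
  sorted[5] = ananaRK$b
  sorted[6] = bananaRK$
  sorted[7] = naRK$bana
  sorted[8] = nanaRK$ba
sorted[2] = RK$banana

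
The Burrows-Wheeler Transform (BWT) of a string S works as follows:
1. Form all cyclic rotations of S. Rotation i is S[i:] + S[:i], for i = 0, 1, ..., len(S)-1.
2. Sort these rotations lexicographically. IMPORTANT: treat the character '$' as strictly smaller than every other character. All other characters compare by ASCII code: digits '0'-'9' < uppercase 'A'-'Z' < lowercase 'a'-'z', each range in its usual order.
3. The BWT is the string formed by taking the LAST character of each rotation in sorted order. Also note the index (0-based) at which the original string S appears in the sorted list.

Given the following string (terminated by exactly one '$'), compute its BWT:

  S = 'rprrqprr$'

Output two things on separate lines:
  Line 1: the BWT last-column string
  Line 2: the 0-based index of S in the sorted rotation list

All 9 rotations (rotation i = S[i:]+S[:i]):
  rot[0] = rprrqprr$
  rot[1] = prrqprr$r
  rot[2] = rrqprr$rp
  rot[3] = rqprr$rpr
  rot[4] = qprr$rprr
  rot[5] = prr$rprrq
  rot[6] = rr$rprrqp
  rot[7] = r$rprrqpr
  rot[8] = $rprrqprr
Sorted (with $ < everything):
  sorted[0] = $rprrqprr  (last char: 'r')
  sorted[1] = prr$rprrq  (last char: 'q')
  sorted[2] = prrqprr$r  (last char: 'r')
  sorted[3] = qprr$rprr  (last char: 'r')
  sorted[4] = r$rprrqpr  (last char: 'r')
  sorted[5] = rprrqprr$  (last char: '$')
  sorted[6] = rqprr$rpr  (last char: 'r')
  sorted[7] = rr$rprrqp  (last char: 'p')
  sorted[8] = rrqprr$rp  (last char: 'p')
Last column: rqrrr$rpp
Original string S is at sorted index 5

Answer: rqrrr$rpp
5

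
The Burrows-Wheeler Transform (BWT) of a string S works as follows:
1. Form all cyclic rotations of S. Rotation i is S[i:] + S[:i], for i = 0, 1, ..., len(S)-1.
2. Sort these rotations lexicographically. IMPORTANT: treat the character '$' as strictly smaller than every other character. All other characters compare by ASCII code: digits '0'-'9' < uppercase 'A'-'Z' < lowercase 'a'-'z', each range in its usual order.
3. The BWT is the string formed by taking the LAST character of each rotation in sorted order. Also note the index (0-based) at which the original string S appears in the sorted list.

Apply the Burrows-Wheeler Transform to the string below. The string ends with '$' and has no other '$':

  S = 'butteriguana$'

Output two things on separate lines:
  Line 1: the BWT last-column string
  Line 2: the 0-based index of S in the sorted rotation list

Answer: anu$tiraetugb
3

Derivation:
All 13 rotations (rotation i = S[i:]+S[:i]):
  rot[0] = butteriguana$
  rot[1] = utteriguana$b
  rot[2] = tteriguana$bu
  rot[3] = teriguana$but
  rot[4] = eriguana$butt
  rot[5] = riguana$butte
  rot[6] = iguana$butter
  rot[7] = guana$butteri
  rot[8] = uana$butterig
  rot[9] = ana$butterigu
  rot[10] = na$butterigua
  rot[11] = a$butteriguan
  rot[12] = $butteriguana
Sorted (with $ < everything):
  sorted[0] = $butteriguana  (last char: 'a')
  sorted[1] = a$butteriguan  (last char: 'n')
  sorted[2] = ana$butterigu  (last char: 'u')
  sorted[3] = butteriguana$  (last char: '$')
  sorted[4] = eriguana$butt  (last char: 't')
  sorted[5] = guana$butteri  (last char: 'i')
  sorted[6] = iguana$butter  (last char: 'r')
  sorted[7] = na$butterigua  (last char: 'a')
  sorted[8] = riguana$butte  (last char: 'e')
  sorted[9] = teriguana$but  (last char: 't')
  sorted[10] = tteriguana$bu  (last char: 'u')
  sorted[11] = uana$butterig  (last char: 'g')
  sorted[12] = utteriguana$b  (last char: 'b')
Last column: anu$tiraetugb
Original string S is at sorted index 3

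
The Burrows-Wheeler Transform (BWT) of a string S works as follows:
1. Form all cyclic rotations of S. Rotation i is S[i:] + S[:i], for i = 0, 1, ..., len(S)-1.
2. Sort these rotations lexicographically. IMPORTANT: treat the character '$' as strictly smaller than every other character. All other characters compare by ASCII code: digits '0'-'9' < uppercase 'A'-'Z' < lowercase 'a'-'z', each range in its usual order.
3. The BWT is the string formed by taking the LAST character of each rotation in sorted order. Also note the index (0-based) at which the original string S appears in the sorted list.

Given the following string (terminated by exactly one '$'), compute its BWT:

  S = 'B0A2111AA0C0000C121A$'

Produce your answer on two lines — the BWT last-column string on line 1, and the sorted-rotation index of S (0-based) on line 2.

Answer: AC00BA021C21A11A01$00
18

Derivation:
All 21 rotations (rotation i = S[i:]+S[:i]):
  rot[0] = B0A2111AA0C0000C121A$
  rot[1] = 0A2111AA0C0000C121A$B
  rot[2] = A2111AA0C0000C121A$B0
  rot[3] = 2111AA0C0000C121A$B0A
  rot[4] = 111AA0C0000C121A$B0A2
  rot[5] = 11AA0C0000C121A$B0A21
  rot[6] = 1AA0C0000C121A$B0A211
  rot[7] = AA0C0000C121A$B0A2111
  rot[8] = A0C0000C121A$B0A2111A
  rot[9] = 0C0000C121A$B0A2111AA
  rot[10] = C0000C121A$B0A2111AA0
  rot[11] = 0000C121A$B0A2111AA0C
  rot[12] = 000C121A$B0A2111AA0C0
  rot[13] = 00C121A$B0A2111AA0C00
  rot[14] = 0C121A$B0A2111AA0C000
  rot[15] = C121A$B0A2111AA0C0000
  rot[16] = 121A$B0A2111AA0C0000C
  rot[17] = 21A$B0A2111AA0C0000C1
  rot[18] = 1A$B0A2111AA0C0000C12
  rot[19] = A$B0A2111AA0C0000C121
  rot[20] = $B0A2111AA0C0000C121A
Sorted (with $ < everything):
  sorted[0] = $B0A2111AA0C0000C121A  (last char: 'A')
  sorted[1] = 0000C121A$B0A2111AA0C  (last char: 'C')
  sorted[2] = 000C121A$B0A2111AA0C0  (last char: '0')
  sorted[3] = 00C121A$B0A2111AA0C00  (last char: '0')
  sorted[4] = 0A2111AA0C0000C121A$B  (last char: 'B')
  sorted[5] = 0C0000C121A$B0A2111AA  (last char: 'A')
  sorted[6] = 0C121A$B0A2111AA0C000  (last char: '0')
  sorted[7] = 111AA0C0000C121A$B0A2  (last char: '2')
  sorted[8] = 11AA0C0000C121A$B0A21  (last char: '1')
  sorted[9] = 121A$B0A2111AA0C0000C  (last char: 'C')
  sorted[10] = 1A$B0A2111AA0C0000C12  (last char: '2')
  sorted[11] = 1AA0C0000C121A$B0A211  (last char: '1')
  sorted[12] = 2111AA0C0000C121A$B0A  (last char: 'A')
  sorted[13] = 21A$B0A2111AA0C0000C1  (last char: '1')
  sorted[14] = A$B0A2111AA0C0000C121  (last char: '1')
  sorted[15] = A0C0000C121A$B0A2111A  (last char: 'A')
  sorted[16] = A2111AA0C0000C121A$B0  (last char: '0')
  sorted[17] = AA0C0000C121A$B0A2111  (last char: '1')
  sorted[18] = B0A2111AA0C0000C121A$  (last char: '$')
  sorted[19] = C0000C121A$B0A2111AA0  (last char: '0')
  sorted[20] = C121A$B0A2111AA0C0000  (last char: '0')
Last column: AC00BA021C21A11A01$00
Original string S is at sorted index 18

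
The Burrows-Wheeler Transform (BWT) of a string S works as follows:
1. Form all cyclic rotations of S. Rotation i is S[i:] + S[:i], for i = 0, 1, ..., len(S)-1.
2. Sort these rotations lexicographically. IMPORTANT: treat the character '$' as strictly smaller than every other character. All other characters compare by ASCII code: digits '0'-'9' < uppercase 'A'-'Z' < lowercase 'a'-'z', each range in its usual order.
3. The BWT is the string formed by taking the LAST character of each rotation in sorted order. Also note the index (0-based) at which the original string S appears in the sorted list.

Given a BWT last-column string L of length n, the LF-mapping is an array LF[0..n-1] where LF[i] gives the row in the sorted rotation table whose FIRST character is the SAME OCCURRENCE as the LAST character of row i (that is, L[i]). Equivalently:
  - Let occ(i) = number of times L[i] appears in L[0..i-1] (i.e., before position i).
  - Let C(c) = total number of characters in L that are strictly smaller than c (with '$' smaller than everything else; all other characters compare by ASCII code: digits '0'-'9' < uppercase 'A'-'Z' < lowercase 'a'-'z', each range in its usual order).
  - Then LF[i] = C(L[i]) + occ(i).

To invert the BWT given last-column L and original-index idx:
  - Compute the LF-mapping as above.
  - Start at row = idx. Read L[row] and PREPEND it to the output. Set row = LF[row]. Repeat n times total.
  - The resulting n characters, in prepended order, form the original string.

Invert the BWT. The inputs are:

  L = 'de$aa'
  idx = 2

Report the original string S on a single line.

LF mapping: 3 4 0 1 2
Walk LF starting at row 2, prepending L[row]:
  step 1: row=2, L[2]='$', prepend. Next row=LF[2]=0
  step 2: row=0, L[0]='d', prepend. Next row=LF[0]=3
  step 3: row=3, L[3]='a', prepend. Next row=LF[3]=1
  step 4: row=1, L[1]='e', prepend. Next row=LF[1]=4
  step 5: row=4, L[4]='a', prepend. Next row=LF[4]=2
Reversed output: aead$

Answer: aead$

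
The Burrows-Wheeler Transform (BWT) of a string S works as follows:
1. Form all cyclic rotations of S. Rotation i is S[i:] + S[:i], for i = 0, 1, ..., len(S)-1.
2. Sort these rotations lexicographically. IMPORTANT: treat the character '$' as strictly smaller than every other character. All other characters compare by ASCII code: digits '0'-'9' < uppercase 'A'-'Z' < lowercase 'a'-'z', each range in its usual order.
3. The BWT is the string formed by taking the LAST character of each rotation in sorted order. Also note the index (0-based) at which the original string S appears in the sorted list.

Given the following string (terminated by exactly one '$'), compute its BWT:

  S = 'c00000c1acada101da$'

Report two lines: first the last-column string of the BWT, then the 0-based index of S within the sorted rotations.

Answer: ac00010ac0dd1c$0a1a
14

Derivation:
All 19 rotations (rotation i = S[i:]+S[:i]):
  rot[0] = c00000c1acada101da$
  rot[1] = 00000c1acada101da$c
  rot[2] = 0000c1acada101da$c0
  rot[3] = 000c1acada101da$c00
  rot[4] = 00c1acada101da$c000
  rot[5] = 0c1acada101da$c0000
  rot[6] = c1acada101da$c00000
  rot[7] = 1acada101da$c00000c
  rot[8] = acada101da$c00000c1
  rot[9] = cada101da$c00000c1a
  rot[10] = ada101da$c00000c1ac
  rot[11] = da101da$c00000c1aca
  rot[12] = a101da$c00000c1acad
  rot[13] = 101da$c00000c1acada
  rot[14] = 01da$c00000c1acada1
  rot[15] = 1da$c00000c1acada10
  rot[16] = da$c00000c1acada101
  rot[17] = a$c00000c1acada101d
  rot[18] = $c00000c1acada101da
Sorted (with $ < everything):
  sorted[0] = $c00000c1acada101da  (last char: 'a')
  sorted[1] = 00000c1acada101da$c  (last char: 'c')
  sorted[2] = 0000c1acada101da$c0  (last char: '0')
  sorted[3] = 000c1acada101da$c00  (last char: '0')
  sorted[4] = 00c1acada101da$c000  (last char: '0')
  sorted[5] = 01da$c00000c1acada1  (last char: '1')
  sorted[6] = 0c1acada101da$c0000  (last char: '0')
  sorted[7] = 101da$c00000c1acada  (last char: 'a')
  sorted[8] = 1acada101da$c00000c  (last char: 'c')
  sorted[9] = 1da$c00000c1acada10  (last char: '0')
  sorted[10] = a$c00000c1acada101d  (last char: 'd')
  sorted[11] = a101da$c00000c1acad  (last char: 'd')
  sorted[12] = acada101da$c00000c1  (last char: '1')
  sorted[13] = ada101da$c00000c1ac  (last char: 'c')
  sorted[14] = c00000c1acada101da$  (last char: '$')
  sorted[15] = c1acada101da$c00000  (last char: '0')
  sorted[16] = cada101da$c00000c1a  (last char: 'a')
  sorted[17] = da$c00000c1acada101  (last char: '1')
  sorted[18] = da101da$c00000c1aca  (last char: 'a')
Last column: ac00010ac0dd1c$0a1a
Original string S is at sorted index 14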